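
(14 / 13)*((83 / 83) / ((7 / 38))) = 76/13 = 5.85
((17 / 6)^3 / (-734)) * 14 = -34391/79272 = -0.43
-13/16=-0.81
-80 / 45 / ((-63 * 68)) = 4/9639 = 0.00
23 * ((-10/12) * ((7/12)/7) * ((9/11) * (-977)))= 112355/88 = 1276.76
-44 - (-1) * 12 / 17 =-736/17 = -43.29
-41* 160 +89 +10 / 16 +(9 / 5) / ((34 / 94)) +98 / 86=-189014933/29240 = -6464.26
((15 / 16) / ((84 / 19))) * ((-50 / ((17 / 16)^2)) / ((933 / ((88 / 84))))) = -0.01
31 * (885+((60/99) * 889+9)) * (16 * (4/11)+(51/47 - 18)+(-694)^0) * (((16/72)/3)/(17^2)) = -36175760/314721 = -114.95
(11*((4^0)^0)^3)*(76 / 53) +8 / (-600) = 62647/3975 = 15.76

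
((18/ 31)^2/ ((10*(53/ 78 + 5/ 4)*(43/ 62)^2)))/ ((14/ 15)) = 151632/3895843 = 0.04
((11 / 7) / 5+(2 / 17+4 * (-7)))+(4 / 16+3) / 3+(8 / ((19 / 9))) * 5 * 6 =11829481/135660 = 87.20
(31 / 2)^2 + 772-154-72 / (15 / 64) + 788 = 26781/20 = 1339.05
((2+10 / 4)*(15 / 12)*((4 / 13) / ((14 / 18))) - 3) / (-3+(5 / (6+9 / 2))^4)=3917403/14909518 = 0.26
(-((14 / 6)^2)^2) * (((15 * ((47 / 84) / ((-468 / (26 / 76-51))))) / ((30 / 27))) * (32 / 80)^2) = -1241317/320112 = -3.88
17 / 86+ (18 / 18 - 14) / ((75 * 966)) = 307633/1557675 = 0.20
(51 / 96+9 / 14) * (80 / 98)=1315/1372 = 0.96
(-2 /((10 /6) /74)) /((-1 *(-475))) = -444/2375 = -0.19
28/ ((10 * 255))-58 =-73936/1275 = -57.99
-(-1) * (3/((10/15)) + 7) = 23/2 = 11.50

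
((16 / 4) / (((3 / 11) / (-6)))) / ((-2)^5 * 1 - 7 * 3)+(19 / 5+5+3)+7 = 20.46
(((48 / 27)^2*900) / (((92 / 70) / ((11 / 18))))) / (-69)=-2464000/128547 = -19.17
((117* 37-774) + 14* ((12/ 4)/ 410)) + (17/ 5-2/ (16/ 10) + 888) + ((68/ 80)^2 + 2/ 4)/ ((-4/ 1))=291588511/65600 = 4444.95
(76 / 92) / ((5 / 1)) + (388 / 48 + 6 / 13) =156259/17940 = 8.71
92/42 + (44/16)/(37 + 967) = 184967/84336 = 2.19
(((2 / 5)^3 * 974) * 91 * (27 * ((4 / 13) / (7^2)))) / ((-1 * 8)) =-105192/875 = -120.22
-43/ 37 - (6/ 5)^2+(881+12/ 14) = 5693176/6475 = 879.25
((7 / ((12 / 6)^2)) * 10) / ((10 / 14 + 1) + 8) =245/136 = 1.80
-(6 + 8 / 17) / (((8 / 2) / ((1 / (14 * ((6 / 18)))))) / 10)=-825/238 = -3.47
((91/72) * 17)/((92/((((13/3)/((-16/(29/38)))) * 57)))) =-583219/211968 = -2.75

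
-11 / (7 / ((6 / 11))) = -0.86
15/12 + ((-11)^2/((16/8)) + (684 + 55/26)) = 38889/52 = 747.87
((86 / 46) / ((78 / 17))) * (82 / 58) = 29971/52026 = 0.58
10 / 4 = 5/2 = 2.50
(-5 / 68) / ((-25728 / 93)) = 155/583168 = 0.00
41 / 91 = 0.45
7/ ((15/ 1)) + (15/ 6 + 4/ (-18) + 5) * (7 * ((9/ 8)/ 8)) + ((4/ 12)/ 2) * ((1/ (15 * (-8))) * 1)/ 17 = 747193/97920 = 7.63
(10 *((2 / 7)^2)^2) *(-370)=-24.66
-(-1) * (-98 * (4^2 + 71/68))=-56791/34 = -1670.32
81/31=2.61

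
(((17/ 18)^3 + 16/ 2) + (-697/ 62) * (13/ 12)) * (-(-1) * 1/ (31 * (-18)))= 37699/6305121 = 0.01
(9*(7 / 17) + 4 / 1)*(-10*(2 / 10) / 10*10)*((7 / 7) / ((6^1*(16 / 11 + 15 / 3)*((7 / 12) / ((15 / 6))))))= -14410/8449 = -1.71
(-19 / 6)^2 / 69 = 361/2484 = 0.15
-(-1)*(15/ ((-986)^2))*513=7695/972196 = 0.01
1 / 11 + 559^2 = 3437292/11 = 312481.09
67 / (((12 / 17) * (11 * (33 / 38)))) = 21641/2178 = 9.94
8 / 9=0.89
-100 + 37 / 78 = -99.53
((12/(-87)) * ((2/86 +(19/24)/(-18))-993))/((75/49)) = 89.49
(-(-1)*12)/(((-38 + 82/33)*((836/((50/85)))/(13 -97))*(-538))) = -945/25457891 = 0.00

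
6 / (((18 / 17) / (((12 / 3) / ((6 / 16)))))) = 544/9 = 60.44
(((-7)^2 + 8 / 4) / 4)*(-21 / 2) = -1071/8 = -133.88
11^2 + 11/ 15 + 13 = 2021/15 = 134.73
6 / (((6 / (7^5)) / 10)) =168070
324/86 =162/43 = 3.77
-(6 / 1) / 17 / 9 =-2/51 = -0.04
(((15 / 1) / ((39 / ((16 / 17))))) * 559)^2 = 11833600/289 = 40946.71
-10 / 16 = -5/8 = -0.62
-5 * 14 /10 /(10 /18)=-63/5 = -12.60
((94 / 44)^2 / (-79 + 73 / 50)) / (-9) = 55225/8444106 = 0.01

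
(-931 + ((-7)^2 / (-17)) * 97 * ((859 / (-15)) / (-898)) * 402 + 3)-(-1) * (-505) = -328239854/38165 = -8600.55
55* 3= 165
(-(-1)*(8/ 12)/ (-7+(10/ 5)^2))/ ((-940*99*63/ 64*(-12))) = -8/39573765 = 0.00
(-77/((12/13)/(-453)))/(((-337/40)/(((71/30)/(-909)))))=10731721/918999 = 11.68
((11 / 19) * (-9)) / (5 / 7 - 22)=693/2831 = 0.24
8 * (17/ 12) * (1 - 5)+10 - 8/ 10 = -542/15 = -36.13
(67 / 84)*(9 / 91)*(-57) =-11457/2548 = -4.50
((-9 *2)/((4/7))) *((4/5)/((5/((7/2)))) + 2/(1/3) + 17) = -37107/50 = -742.14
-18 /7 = -2.57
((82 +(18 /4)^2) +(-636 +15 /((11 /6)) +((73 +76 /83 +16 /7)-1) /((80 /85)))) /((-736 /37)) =3293296/146993 = 22.40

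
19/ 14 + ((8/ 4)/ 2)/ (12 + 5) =337/238 = 1.42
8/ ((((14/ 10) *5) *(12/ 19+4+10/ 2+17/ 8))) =0.10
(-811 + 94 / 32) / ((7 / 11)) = -20317/16 = -1269.81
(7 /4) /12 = 0.15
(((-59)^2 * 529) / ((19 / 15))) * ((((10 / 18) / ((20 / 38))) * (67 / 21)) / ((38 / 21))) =616885415/228 = 2705637.79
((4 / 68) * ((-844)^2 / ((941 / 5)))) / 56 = 445210/111979 = 3.98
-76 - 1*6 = -82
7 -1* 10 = -3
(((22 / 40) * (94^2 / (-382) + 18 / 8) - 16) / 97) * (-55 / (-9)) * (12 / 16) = -4619593/3557184 = -1.30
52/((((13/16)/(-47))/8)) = -24064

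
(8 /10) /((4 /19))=19/5 = 3.80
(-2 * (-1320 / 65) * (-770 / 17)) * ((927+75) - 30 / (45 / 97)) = -381082240/221 = -1724354.03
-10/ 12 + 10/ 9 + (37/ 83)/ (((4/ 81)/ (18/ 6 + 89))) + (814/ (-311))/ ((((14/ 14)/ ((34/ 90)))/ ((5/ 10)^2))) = 964724869/1161585 = 830.52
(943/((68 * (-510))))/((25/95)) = -17917/173400 = -0.10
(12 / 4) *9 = 27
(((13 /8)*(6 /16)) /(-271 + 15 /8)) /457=-39/7871368 = 0.00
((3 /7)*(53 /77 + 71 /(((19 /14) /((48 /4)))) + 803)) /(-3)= -2094252/10241 = -204.50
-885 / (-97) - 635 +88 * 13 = 50258/97 = 518.12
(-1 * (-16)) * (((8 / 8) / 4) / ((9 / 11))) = 44/9 = 4.89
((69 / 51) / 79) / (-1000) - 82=-110126023/1343000 = -82.00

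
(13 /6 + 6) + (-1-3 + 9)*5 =199/6 = 33.17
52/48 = 13/12 = 1.08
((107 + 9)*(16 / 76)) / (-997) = -0.02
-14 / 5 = -2.80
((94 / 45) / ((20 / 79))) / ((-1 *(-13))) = 3713/5850 = 0.63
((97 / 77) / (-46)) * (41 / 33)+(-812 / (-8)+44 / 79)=471039596/4616997 = 102.02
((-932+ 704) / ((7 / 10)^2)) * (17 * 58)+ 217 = -458574.84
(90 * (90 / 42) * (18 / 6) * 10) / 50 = 810/7 = 115.71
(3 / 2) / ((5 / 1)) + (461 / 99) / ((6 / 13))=15428/1485 = 10.39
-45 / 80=-9/16 = -0.56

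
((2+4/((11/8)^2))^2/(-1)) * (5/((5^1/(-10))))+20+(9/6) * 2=2816783/14641 = 192.39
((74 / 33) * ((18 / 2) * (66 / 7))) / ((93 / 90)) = 39960/217 = 184.15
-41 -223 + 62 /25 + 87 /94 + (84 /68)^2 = -175946383/679150 = -259.07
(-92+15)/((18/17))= -1309/18 = -72.72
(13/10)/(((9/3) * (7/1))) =13/210 = 0.06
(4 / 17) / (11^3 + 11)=2/11407 = 0.00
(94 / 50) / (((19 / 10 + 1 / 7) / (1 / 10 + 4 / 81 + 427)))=113831039/289575 = 393.10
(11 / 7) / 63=11/441 = 0.02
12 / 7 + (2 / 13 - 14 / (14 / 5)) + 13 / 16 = -3377/1456 = -2.32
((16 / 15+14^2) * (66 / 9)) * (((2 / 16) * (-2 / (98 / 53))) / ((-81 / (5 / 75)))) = 430837/2679075 = 0.16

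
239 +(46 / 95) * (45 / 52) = 118273/494 = 239.42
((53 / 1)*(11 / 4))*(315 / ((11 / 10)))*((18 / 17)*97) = 72873675/17 = 4286686.76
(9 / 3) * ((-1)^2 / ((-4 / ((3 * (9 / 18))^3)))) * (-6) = 243/16 = 15.19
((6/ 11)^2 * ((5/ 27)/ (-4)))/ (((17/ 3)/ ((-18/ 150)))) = 3/10285 = 0.00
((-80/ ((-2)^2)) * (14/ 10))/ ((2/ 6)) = -84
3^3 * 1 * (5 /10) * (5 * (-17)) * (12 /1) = -13770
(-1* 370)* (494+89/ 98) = -8972685/49 = -183116.02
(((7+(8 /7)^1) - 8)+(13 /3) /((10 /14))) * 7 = 652/15 = 43.47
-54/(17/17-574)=18/191 = 0.09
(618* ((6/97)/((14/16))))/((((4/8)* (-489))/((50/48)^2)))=-64375/332031 = -0.19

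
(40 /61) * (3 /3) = 40/61 = 0.66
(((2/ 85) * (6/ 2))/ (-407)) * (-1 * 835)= 1002/6919 = 0.14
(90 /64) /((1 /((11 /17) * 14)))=3465/272 = 12.74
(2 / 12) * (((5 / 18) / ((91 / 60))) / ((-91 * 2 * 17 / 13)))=-25/194922 = 0.00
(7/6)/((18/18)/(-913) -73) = -6391/399900 = -0.02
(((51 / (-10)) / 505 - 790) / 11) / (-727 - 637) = 3989551/75770200 = 0.05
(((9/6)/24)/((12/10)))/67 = 5/6432 = 0.00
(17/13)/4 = 17/52 = 0.33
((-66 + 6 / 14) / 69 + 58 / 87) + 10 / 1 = 4693/483 = 9.72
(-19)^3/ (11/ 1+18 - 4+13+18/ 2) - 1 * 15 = -7564/47 = -160.94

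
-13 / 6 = -2.17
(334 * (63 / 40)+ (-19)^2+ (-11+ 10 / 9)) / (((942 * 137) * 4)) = 157889/92918880 = 0.00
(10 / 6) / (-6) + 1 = 13/18 = 0.72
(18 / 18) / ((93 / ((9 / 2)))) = 3/62 = 0.05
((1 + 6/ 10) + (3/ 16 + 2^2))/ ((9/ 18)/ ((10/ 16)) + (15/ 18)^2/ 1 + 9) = 4167/7556 = 0.55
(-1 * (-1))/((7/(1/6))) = 1/42 = 0.02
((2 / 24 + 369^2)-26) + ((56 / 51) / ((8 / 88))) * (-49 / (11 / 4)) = 9242551/68 = 135919.87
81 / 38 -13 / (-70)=1541/665 = 2.32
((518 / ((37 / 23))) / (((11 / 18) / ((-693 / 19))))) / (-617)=365148/11723 = 31.15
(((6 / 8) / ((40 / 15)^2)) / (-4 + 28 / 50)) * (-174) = 58725/11008 = 5.33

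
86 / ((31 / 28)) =2408/31 = 77.68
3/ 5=0.60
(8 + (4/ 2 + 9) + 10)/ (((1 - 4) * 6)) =-29/18 = -1.61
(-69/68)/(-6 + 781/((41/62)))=-2829/3275968 = 0.00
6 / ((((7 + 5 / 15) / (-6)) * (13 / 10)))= -540/143 = -3.78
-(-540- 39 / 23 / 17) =211179/391 = 540.10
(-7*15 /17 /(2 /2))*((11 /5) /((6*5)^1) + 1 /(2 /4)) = -2177/170 = -12.81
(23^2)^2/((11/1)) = 279841/11 = 25440.09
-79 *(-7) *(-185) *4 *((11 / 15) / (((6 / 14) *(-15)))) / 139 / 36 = 1575497/168885 = 9.33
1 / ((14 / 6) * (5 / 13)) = 39/35 = 1.11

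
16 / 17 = 0.94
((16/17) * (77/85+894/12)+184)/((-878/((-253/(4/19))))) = 221381578/634355 = 348.99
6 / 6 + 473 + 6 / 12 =949/2 = 474.50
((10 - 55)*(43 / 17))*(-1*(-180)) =-348300/17 = -20488.24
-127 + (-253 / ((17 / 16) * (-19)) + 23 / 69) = -110596/969 = -114.13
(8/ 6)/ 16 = 1/12 = 0.08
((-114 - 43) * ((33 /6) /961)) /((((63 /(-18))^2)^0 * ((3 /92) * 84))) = -39721/121086 = -0.33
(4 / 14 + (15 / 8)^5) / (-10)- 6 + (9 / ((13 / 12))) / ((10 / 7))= -75460117/29818880 = -2.53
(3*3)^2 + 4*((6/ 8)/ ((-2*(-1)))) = 165/2 = 82.50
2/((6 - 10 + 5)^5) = 2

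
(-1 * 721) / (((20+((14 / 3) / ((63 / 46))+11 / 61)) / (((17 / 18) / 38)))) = -2243031/2952524 = -0.76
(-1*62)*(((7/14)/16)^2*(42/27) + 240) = -34283737/2304 = -14880.09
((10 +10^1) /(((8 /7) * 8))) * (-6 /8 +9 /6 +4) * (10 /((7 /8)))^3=760000/49 = 15510.20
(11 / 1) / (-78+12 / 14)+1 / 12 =-8/135 = -0.06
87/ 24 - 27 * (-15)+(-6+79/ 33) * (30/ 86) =1541477/3784 = 407.37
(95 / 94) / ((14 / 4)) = 95/329 = 0.29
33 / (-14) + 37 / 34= -151/119 = -1.27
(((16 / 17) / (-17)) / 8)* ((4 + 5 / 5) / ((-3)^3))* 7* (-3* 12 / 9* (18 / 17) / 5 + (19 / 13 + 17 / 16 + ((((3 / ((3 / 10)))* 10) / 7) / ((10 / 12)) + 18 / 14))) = 829421/4598568 = 0.18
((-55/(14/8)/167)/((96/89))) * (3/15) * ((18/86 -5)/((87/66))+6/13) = 25176943/227407908 = 0.11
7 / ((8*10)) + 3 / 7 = 289/560 = 0.52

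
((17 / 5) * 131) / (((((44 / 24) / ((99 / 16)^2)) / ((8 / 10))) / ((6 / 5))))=17858313/2000 = 8929.16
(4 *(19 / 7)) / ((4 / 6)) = 114/7 = 16.29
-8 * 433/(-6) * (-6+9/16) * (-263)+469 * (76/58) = 95843527/116 = 826237.30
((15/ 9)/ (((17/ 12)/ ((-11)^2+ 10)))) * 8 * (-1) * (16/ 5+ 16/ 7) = -804864/119 = -6763.56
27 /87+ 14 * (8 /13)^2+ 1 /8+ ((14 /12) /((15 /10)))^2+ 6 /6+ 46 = 169406269/3175848 = 53.34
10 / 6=5/3 = 1.67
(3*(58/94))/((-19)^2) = 87/16967 = 0.01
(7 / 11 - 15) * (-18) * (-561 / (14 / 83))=-6019326/7 = -859903.71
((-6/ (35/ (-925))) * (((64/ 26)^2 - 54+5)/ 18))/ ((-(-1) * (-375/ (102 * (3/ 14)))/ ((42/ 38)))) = 13693959/561925 = 24.37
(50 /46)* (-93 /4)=-2325/92 = -25.27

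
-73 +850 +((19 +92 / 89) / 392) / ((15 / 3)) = 135541663/174440 = 777.01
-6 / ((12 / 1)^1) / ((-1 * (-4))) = -1/8 = -0.12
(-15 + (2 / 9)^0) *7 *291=-28518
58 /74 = 29/37 = 0.78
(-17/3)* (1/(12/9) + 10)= -731/12 = -60.92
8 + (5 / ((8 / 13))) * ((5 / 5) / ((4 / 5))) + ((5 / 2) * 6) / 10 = 629/32 = 19.66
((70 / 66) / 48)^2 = 1225/2509056 = 0.00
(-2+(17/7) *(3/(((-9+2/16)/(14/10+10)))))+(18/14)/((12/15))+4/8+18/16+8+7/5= 3617/2840 = 1.27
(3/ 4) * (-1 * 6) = -9/2 = -4.50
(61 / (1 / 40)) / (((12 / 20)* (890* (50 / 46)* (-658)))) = -2806/439215 = -0.01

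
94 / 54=47/27 = 1.74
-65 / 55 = -13/11 = -1.18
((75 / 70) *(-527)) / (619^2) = -7905/5364254 = 0.00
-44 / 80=-11/20 = -0.55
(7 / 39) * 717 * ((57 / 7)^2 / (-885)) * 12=-3106044/26845 = -115.70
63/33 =1.91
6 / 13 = 0.46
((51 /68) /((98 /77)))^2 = 1089/3136 = 0.35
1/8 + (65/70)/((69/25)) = 1783/3864 = 0.46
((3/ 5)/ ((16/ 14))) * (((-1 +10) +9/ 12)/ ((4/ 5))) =6.40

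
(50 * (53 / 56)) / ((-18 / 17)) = -22525/504 = -44.69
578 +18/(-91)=52580/91 = 577.80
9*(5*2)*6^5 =699840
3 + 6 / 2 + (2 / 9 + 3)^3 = 28763/729 = 39.46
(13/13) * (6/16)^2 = 9/64 = 0.14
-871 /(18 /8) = -3484/9 = -387.11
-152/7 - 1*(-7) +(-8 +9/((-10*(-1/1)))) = -1527/70 = -21.81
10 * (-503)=-5030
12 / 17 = 0.71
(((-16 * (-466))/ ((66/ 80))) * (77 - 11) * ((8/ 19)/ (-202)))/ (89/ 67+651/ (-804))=-639426560/266741 = -2397.18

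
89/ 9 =9.89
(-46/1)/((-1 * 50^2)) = 23/1250 = 0.02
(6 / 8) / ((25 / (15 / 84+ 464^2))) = 18084879/2800 = 6458.89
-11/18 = -0.61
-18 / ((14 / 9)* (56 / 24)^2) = -729/343 = -2.13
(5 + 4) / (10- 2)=9/8 = 1.12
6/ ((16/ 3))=9/8 = 1.12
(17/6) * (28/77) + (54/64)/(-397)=1.03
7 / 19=0.37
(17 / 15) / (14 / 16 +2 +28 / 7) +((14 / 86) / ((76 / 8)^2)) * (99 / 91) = 27771364/166484175 = 0.17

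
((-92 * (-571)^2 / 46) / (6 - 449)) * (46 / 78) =14997886/17277 = 868.08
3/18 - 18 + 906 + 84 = 5833/6 = 972.17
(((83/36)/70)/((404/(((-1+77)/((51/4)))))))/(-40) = -1577/129805200 = 0.00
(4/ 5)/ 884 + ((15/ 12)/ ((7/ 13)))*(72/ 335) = 259039/518245 = 0.50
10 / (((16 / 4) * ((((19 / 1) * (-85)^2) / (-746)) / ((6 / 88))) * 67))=-1119/80937340 = 0.00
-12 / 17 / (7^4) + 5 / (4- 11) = -29167/40817 = -0.71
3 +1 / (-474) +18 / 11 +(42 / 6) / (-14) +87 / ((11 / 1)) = 31397/2607 = 12.04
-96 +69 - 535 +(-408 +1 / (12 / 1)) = -11639/12 = -969.92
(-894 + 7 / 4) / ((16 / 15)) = -53535/64 = -836.48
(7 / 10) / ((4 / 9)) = 63/40 = 1.58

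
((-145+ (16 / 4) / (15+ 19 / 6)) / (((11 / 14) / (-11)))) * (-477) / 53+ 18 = -1986444/109 = -18224.26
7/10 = 0.70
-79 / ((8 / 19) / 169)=-253669/8 = -31708.62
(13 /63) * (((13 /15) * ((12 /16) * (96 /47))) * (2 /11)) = 2704/54285 = 0.05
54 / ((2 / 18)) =486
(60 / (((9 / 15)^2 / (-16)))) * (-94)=250666.67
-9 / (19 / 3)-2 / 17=-497/323 = -1.54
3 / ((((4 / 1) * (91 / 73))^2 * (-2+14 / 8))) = -15987/33124 = -0.48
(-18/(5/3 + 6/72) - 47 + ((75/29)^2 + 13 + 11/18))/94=-3919273/9960804 = -0.39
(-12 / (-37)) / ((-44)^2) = 3/17908 = 0.00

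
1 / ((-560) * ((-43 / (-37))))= -37/24080 = 0.00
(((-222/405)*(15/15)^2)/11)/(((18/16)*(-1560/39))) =74/66825 = 0.00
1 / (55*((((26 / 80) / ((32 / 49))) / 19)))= 4864/7007 = 0.69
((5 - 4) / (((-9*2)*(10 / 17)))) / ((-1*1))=17/180 = 0.09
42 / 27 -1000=-8986/9 = -998.44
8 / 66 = 4/33 = 0.12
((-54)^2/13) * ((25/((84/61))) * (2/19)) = 741150/1729 = 428.66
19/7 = 2.71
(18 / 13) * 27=486/13 = 37.38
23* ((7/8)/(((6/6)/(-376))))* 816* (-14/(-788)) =-21611352/197 = -109702.29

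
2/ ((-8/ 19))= -19/4 = -4.75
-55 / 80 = -11/16 = -0.69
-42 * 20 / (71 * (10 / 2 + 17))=-420/781 = -0.54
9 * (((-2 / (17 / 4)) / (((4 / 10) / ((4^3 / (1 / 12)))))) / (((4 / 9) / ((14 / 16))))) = -272160/17 = -16009.41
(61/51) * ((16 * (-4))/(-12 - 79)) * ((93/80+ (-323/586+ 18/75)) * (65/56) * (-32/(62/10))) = -5728144/1335201 = -4.29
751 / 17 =44.18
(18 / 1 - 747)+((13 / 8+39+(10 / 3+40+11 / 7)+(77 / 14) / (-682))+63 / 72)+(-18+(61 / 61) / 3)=-1719343/2604 = -660.27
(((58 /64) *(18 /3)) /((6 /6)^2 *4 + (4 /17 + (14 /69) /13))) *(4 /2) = 1326663/518576 = 2.56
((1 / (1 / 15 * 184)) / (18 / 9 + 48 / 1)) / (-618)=-1/379040 = 0.00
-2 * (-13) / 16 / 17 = 13/136 = 0.10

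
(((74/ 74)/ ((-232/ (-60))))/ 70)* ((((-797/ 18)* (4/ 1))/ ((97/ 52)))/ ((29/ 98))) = -290108/244731 = -1.19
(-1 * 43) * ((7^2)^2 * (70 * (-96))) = 693792960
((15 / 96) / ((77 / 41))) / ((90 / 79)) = 3239/44352 = 0.07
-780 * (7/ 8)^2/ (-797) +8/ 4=35059/12752 = 2.75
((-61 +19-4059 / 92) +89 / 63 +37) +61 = 77047/5796 = 13.29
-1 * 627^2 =-393129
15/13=1.15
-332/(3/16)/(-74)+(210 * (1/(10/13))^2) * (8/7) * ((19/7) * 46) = 196837352/3885 = 50665.99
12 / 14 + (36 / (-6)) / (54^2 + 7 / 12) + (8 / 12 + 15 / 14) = 3811867/1469958 = 2.59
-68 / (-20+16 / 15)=255/71 = 3.59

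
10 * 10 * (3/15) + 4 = 24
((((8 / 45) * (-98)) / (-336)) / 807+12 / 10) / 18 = 130741/1961010 = 0.07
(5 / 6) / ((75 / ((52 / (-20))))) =-13/450 = -0.03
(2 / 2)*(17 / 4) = 17/4 = 4.25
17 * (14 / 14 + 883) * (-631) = -9482668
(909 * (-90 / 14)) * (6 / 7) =-245430/49 = -5008.78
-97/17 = -5.71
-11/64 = -0.17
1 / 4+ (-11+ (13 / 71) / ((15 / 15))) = -3001/284 = -10.57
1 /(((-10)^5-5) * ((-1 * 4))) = 1/400020 = 0.00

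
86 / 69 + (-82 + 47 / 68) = -375653/4692 = -80.06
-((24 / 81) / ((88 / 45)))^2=-25/1089 = -0.02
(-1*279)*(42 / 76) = -5859/38 = -154.18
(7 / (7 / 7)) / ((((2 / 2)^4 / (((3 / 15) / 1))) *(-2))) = -7/10 = -0.70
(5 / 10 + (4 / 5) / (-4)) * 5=3/2 = 1.50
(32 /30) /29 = 16/435 = 0.04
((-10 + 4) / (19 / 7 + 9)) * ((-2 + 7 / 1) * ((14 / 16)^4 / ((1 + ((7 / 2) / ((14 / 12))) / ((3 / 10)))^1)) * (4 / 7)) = -36015/461824 = -0.08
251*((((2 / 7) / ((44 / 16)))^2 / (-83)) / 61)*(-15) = 240960/30018527 = 0.01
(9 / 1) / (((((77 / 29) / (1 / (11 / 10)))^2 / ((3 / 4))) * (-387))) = -63075/30848587 = 0.00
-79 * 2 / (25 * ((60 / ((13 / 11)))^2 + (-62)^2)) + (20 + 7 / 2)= 159387362/6782725 = 23.50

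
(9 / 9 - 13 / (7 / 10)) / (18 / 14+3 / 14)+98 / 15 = -544/105 = -5.18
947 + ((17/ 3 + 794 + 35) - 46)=5207/3 = 1735.67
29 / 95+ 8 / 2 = 409/95 = 4.31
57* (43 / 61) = 2451/61 = 40.18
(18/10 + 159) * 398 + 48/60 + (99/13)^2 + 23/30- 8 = 324733301/5070 = 64049.96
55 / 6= 9.17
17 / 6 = 2.83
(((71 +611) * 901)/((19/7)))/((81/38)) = 8602748/81 = 106206.77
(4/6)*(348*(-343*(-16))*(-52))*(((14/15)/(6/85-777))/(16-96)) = -984832576/990585 = -994.19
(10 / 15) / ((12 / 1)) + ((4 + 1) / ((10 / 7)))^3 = 3091/72 = 42.93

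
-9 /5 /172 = -9/860 = -0.01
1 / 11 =0.09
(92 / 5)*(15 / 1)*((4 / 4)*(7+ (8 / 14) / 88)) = 148902/77 = 1933.79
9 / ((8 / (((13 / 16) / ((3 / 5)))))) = 195/128 = 1.52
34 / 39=0.87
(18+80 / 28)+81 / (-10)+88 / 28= 159/10 = 15.90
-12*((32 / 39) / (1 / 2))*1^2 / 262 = -128/1703 = -0.08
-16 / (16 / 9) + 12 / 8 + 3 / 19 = -279/38 = -7.34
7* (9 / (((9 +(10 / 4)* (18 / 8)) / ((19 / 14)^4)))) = 130321/8918 = 14.61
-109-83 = -192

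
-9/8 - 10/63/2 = -607/504 = -1.20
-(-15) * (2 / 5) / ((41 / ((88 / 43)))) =528/1763 = 0.30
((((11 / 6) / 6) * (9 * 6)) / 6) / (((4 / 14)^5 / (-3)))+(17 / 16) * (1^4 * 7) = -553679/128 = -4325.62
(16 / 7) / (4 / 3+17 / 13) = 624/721 = 0.87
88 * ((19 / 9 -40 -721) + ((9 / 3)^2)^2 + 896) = 172744/9 = 19193.78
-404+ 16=-388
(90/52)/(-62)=-45/1612 = -0.03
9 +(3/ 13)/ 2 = 9.12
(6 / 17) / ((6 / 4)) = 4/17 = 0.24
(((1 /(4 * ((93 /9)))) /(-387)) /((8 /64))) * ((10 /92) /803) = -5/73857531 = 0.00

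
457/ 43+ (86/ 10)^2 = 90932/1075 = 84.59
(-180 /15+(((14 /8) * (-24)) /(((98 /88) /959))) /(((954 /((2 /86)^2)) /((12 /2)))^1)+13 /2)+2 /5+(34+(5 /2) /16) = 28.93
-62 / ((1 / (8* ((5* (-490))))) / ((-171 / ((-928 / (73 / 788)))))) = 474041925/22852 = 20744.00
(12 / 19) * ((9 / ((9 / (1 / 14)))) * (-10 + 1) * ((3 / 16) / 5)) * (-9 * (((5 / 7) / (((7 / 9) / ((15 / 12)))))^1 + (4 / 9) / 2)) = 195777/1042720 = 0.19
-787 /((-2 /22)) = 8657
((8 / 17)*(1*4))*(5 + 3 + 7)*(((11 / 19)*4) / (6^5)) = 220/26163 = 0.01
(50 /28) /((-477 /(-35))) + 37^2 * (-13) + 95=-16887583/954 = -17701.87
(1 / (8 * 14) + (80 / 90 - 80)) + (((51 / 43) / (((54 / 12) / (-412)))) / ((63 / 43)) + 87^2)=22425323/3024 = 7415.78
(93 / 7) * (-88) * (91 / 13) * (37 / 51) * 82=-486867.76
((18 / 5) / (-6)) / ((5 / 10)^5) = -19.20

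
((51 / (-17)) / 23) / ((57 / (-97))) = 97/437 = 0.22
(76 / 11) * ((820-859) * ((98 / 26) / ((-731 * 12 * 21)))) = 133/24123 = 0.01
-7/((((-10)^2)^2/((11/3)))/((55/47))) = -847/282000 = 0.00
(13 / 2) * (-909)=-11817/2 = -5908.50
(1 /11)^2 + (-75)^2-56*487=-21646.99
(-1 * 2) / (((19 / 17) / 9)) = -306/19 = -16.11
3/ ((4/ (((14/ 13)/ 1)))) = 21/26 = 0.81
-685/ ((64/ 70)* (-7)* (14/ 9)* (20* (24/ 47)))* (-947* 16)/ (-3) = 30488665/896 = 34027.53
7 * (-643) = -4501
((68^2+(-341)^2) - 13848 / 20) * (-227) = -136441301/5 = -27288260.20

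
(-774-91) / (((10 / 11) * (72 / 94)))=-89441/72 = -1242.24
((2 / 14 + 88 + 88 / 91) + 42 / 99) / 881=268871/2645643 = 0.10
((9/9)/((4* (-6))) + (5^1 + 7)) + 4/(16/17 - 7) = 11.30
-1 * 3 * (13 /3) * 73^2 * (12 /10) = -415662/5 = -83132.40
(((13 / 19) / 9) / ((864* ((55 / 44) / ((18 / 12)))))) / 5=13/615600 = 0.00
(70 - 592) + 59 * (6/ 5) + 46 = -2026/5 = -405.20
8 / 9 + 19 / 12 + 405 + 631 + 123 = 41813/36 = 1161.47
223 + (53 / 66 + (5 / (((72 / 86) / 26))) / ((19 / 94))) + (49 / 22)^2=82514065/82764 = 996.98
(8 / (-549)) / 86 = -4/23607 = 0.00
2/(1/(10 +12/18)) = 64/3 = 21.33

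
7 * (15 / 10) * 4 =42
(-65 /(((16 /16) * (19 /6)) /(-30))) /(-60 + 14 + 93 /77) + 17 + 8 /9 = 2442391/589779 = 4.14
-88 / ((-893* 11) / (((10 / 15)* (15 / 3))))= 80/2679 = 0.03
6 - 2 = 4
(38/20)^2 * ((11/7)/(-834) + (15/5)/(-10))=-795283/729750 = -1.09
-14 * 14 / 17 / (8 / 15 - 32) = 735/2006 = 0.37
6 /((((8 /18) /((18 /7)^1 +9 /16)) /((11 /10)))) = 104247/2240 = 46.54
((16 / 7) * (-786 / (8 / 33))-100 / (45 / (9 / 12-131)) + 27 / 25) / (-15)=11214524/23625 = 474.69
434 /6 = 217/3 = 72.33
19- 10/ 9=161/9 = 17.89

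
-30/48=-5/8 = -0.62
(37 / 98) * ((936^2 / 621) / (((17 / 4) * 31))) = 2401152/593929 = 4.04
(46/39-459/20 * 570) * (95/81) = -96925175/6318 = -15341.12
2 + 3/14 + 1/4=69/28 = 2.46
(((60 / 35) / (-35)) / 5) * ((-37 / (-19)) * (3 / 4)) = -333/23275 = -0.01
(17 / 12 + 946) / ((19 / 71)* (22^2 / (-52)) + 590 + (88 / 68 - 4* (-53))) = 1.18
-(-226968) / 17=226968/17 = 13351.06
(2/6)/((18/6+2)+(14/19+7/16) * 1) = 304/5631 = 0.05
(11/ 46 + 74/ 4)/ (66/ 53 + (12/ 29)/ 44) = 7286917/487899 = 14.94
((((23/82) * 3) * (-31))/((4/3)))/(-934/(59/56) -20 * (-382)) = -378603/130693568 = 0.00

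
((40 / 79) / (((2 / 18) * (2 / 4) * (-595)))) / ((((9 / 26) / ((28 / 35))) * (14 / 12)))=-9984/329035 = -0.03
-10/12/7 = -5/42 = -0.12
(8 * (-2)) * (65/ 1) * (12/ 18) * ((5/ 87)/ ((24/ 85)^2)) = -2348125/4698 = -499.81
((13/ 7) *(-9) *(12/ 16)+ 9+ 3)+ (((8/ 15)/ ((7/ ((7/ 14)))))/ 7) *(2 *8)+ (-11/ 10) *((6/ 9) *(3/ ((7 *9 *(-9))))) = -7061/15876 = -0.44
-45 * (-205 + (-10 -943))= 52110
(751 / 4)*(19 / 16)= 222.95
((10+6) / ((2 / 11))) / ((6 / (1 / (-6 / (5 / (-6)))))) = 2.04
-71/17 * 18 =-1278/17 = -75.18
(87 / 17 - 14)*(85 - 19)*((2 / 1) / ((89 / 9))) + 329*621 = 308940129/1513 = 204190.44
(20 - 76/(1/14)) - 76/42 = -21962/21 = -1045.81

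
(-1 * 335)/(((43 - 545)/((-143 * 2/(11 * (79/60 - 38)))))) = 261300/552451 = 0.47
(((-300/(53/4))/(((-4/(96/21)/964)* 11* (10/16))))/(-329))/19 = -14807040/25510331 = -0.58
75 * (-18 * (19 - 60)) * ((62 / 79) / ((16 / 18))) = 48869.15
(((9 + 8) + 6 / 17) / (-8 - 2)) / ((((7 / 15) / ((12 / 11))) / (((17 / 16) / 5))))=-531/616 = -0.86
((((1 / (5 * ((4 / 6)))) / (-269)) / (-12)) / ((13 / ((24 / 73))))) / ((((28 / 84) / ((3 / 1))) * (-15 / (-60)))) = 108/1276405 = 0.00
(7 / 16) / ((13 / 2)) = 7/104 = 0.07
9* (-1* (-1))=9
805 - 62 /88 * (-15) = 35885/44 = 815.57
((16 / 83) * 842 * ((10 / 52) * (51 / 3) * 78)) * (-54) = -185509440/83 = -2235053.49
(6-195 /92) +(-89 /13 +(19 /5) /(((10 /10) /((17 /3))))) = 333103/17940 = 18.57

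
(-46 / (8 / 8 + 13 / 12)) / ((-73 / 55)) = 6072/365 = 16.64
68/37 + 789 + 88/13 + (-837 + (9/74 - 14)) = -53.27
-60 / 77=-0.78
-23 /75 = -0.31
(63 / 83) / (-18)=-7/166 = -0.04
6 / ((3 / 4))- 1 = 7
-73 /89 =-0.82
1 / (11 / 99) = 9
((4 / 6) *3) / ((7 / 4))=8/7 = 1.14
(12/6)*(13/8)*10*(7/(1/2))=455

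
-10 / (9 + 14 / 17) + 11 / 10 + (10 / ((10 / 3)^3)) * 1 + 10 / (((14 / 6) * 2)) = 291653/116900 = 2.49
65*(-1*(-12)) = 780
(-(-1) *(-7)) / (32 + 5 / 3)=-21/101 = -0.21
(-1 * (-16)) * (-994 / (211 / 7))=-111328/211 = -527.62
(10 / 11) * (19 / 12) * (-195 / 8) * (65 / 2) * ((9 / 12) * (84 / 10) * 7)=-35401275/704 = -50285.90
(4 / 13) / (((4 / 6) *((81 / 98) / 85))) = 16660/351 = 47.46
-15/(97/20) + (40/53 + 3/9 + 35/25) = -46634/77115 = -0.60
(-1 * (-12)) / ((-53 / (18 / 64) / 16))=-1.02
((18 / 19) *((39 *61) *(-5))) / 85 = -42822/323 = -132.58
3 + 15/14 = 57/14 = 4.07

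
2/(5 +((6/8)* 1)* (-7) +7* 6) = 8/167 = 0.05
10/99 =0.10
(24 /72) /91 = 1/273 = 0.00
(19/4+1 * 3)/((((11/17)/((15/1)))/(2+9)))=7905/4 = 1976.25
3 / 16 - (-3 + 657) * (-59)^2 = -36425181/16 = -2276573.81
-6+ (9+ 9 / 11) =42/11 = 3.82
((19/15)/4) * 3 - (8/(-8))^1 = 39/20 = 1.95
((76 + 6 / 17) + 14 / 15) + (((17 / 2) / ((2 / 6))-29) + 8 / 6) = 38311/510 = 75.12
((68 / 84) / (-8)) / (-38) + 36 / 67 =230963/427728 = 0.54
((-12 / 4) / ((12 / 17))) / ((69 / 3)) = -17/92 = -0.18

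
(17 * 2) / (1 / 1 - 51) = -17/25 = -0.68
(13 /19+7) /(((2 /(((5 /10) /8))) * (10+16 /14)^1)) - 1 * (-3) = 71647/23712 = 3.02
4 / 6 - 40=-118/3 = -39.33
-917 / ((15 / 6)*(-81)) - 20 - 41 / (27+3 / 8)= -501698/29565 = -16.97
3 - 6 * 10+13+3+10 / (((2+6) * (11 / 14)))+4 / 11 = -859/22 = -39.05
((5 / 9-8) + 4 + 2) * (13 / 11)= -169/99 = -1.71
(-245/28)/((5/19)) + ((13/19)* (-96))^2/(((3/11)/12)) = 274072691/1444 = 189801.03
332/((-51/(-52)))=17264/51 = 338.51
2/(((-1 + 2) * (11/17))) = 34/11 = 3.09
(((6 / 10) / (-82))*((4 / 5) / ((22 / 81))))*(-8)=1944/11275 = 0.17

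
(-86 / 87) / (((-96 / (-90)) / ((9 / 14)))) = -1935/3248 = -0.60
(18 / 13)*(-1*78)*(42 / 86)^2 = -47628/1849 = -25.76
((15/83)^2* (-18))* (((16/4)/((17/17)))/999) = -600/254893 = 0.00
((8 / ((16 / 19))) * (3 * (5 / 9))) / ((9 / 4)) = 190/27 = 7.04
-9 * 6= -54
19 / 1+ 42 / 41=821/41 = 20.02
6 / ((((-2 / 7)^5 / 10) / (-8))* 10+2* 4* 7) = 16807/156866 = 0.11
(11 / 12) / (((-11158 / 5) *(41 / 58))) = -1595/2744868 = 0.00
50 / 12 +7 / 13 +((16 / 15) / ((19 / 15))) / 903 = 699763/148694 = 4.71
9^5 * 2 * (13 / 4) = 767637/2 = 383818.50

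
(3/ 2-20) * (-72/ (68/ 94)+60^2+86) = -1127945/17 = -66349.71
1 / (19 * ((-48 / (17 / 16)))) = -17/14592 = 0.00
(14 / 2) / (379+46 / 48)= 168/9119 = 0.02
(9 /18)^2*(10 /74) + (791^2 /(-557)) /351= -91623253/28935036 = -3.17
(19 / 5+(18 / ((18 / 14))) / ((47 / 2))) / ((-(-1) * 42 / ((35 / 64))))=1033/18048 = 0.06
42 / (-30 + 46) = 21/8 = 2.62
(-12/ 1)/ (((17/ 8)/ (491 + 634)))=-6352.94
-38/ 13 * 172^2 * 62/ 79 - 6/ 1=-69706066/1027 = -67873.48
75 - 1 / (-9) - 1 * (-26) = 101.11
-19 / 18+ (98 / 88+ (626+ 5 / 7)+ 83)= 1967489/2772 = 709.77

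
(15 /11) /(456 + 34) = 3/1078 = 0.00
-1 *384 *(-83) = 31872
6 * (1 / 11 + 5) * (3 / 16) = 63/11 = 5.73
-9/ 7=-1.29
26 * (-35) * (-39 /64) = 17745/32 = 554.53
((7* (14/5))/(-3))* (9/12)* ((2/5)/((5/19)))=-931/125 = -7.45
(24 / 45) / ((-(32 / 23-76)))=0.01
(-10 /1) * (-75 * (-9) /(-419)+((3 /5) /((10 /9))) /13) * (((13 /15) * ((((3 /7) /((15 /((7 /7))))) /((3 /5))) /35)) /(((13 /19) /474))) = 427721958/33362875 = 12.82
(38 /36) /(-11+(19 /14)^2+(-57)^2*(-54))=-1862/309502899 = 0.00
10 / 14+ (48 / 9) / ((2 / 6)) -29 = -86/7 = -12.29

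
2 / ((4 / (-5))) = -2.50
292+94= 386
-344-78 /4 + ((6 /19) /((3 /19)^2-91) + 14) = -11478393/32842 = -349.50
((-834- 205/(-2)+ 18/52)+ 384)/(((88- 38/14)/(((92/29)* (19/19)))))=-2906372/225069 = -12.91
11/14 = 0.79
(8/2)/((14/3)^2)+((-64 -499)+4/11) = -303162/539 = -562.45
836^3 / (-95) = -30751424/5 = -6150284.80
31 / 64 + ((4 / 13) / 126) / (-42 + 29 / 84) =4229779/8733504 = 0.48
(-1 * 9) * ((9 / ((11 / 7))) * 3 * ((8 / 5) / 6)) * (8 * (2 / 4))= -9072/55 = -164.95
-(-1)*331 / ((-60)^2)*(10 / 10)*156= 4303/300 = 14.34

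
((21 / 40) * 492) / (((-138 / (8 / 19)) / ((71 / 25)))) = -122262/54625 = -2.24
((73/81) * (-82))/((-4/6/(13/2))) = 38909/54 = 720.54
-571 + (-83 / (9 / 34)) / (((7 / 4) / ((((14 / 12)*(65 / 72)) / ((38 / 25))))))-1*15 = -13115123/18468 = -710.15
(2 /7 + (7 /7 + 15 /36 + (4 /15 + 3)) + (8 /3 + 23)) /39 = 4289/5460 = 0.79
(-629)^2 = 395641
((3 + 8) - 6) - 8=-3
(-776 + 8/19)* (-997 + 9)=766272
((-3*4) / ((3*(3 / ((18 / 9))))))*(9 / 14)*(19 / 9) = -76/21 = -3.62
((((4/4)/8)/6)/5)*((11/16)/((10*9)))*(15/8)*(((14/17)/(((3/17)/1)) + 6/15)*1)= 209/691200 = 0.00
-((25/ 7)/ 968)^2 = -625/45914176 = 0.00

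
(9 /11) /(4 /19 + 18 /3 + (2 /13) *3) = 2223/18128 = 0.12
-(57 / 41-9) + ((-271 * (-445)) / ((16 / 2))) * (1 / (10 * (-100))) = -489679/65600 = -7.46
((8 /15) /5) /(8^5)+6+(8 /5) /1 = 2334721/307200 = 7.60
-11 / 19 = -0.58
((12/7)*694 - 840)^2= 122300.08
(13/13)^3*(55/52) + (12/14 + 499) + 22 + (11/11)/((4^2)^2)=12181915/23296 = 522.92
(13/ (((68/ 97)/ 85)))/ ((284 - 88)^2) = 6305/153664 = 0.04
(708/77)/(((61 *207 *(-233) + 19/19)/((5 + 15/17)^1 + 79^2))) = -5370534/275085415 = -0.02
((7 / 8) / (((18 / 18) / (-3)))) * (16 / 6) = -7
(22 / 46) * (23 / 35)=11/35 = 0.31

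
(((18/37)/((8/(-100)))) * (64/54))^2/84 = 160000/258741 = 0.62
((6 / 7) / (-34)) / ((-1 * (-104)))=-3/12376 = 0.00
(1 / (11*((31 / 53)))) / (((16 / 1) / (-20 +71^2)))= 266113/5456 = 48.77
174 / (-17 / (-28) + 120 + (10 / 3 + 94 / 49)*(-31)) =-102312/24811 = -4.12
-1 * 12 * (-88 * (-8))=-8448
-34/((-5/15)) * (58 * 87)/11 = 514692/11 = 46790.18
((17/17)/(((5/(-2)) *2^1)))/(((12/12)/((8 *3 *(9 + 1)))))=-48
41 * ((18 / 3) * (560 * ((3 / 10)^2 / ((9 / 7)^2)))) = 112504/15 = 7500.27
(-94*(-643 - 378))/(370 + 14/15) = 719805/2782 = 258.74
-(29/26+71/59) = -3557/1534 = -2.32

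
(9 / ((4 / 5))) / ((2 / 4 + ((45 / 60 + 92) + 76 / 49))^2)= 432180/345253561 = 0.00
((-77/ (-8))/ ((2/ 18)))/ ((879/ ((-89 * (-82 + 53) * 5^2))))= 14905275/2344 = 6358.91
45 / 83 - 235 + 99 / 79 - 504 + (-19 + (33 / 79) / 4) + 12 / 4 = -19752313/26228 = -753.10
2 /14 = 1/7 = 0.14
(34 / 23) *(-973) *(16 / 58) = -396.79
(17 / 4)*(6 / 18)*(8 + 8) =68/3 = 22.67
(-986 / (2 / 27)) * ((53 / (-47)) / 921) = 235161/14429 = 16.30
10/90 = 1/9 = 0.11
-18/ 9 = -2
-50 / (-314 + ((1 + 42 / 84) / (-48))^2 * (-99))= 10240/64327 = 0.16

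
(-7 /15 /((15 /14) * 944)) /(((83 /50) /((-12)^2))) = -196/4897 = -0.04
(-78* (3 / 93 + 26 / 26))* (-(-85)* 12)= -2545920/31 = -82126.45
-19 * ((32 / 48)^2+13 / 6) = -893/18 = -49.61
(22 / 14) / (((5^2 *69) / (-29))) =-319/12075 = -0.03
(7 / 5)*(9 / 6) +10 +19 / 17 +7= 3437/170 = 20.22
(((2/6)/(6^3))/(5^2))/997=1/16151400 = 0.00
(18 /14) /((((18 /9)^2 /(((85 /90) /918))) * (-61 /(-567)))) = 3/976 = 0.00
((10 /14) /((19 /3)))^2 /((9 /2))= 50/17689 = 0.00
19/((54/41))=779/54 = 14.43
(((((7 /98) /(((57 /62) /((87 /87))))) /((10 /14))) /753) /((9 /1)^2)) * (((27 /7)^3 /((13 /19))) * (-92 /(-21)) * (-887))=-22767516/39172315 = -0.58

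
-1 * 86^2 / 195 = -7396/195 = -37.93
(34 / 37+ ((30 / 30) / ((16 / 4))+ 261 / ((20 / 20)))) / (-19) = -13.80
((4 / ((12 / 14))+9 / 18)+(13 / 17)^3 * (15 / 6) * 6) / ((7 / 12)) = 700066/34391 = 20.36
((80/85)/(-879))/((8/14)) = -28/14943 = 0.00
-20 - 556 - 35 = -611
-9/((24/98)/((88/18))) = -539/3 = -179.67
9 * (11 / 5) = 99/5 = 19.80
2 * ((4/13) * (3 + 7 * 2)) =136/13 = 10.46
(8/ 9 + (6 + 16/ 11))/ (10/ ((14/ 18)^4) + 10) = 991613/4436190 = 0.22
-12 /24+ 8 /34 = -9/34 = -0.26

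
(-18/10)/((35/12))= -108/175 = -0.62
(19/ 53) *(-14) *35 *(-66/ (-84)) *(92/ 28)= -453.49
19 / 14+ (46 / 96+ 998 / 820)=210317/68880 = 3.05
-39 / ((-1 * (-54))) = -13/18 = -0.72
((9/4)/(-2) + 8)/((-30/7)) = -77/48 = -1.60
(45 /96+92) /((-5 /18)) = -26631/80 = -332.89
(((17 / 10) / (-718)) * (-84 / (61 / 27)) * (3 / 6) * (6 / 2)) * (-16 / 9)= -25704/109495 = -0.23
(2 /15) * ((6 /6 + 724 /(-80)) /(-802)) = 161/120300 = 0.00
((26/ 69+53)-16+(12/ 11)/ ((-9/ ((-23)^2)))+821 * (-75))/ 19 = -46755724/14421 = -3242.20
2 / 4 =1/2 = 0.50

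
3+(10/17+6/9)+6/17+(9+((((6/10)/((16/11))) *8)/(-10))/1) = 67717/5100 = 13.28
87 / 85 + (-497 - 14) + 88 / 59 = -508.48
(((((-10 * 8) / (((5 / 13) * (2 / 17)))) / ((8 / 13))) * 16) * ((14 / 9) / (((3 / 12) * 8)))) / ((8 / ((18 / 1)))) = -80444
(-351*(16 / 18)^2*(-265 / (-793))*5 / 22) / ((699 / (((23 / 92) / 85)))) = -2120/23920479 = 0.00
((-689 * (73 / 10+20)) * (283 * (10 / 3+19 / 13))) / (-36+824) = -255237983/7880 = -32390.61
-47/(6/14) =-329/3 = -109.67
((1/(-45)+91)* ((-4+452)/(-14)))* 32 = -4192256/45 = -93161.24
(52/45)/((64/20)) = 13/36 = 0.36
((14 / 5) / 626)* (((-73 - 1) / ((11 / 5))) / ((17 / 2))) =-1036/58531 = -0.02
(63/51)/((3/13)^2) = 1183/51 = 23.20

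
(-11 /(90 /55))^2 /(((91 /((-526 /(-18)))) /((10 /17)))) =19252915/2255526 = 8.54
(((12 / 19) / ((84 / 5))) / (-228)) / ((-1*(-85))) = -1/515508 = 0.00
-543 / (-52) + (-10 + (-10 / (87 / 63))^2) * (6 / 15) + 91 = 5178627/43732 = 118.42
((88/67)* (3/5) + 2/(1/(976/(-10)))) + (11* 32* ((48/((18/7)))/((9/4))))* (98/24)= 318297112/27135 = 11730.13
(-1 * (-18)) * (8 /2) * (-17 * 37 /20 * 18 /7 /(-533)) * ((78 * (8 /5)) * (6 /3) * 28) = 78257664/1025 = 76348.94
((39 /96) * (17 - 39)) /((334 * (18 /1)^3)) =-143/31166208 = 0.00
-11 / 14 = -0.79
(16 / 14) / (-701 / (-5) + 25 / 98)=560/68823 = 0.01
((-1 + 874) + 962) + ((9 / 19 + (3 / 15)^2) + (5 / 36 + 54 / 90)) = 31399919/17100 = 1836.25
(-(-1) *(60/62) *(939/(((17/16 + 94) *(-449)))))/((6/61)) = -1527440/7056933 = -0.22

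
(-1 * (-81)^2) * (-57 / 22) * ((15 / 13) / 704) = 5609655/201344 = 27.86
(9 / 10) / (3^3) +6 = 181/30 = 6.03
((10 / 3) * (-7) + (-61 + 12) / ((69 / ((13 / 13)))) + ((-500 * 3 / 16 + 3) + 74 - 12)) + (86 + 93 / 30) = 16701/460 = 36.31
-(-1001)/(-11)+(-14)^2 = 105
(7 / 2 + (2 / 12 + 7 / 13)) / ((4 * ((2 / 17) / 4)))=1394/39 = 35.74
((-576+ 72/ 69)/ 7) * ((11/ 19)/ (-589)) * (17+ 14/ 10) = 30624/20615 = 1.49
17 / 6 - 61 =-349/6 = -58.17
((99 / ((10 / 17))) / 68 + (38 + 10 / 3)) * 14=36799/60 = 613.32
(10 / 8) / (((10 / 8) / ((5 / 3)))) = 5/3 = 1.67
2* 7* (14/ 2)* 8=784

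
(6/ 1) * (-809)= -4854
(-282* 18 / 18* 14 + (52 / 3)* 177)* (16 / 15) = -2816/3 = -938.67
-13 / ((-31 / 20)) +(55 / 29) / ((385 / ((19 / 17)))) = 897849/106981 = 8.39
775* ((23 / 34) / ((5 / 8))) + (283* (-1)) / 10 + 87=152579/170 = 897.52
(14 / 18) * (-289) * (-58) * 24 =938672/3 = 312890.67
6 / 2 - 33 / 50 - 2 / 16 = 443/200 = 2.22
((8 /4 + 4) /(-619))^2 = 36/383161 = 0.00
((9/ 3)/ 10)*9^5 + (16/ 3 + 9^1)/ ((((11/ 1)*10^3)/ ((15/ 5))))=194861743/11000 = 17714.70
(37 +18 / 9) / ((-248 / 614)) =-11973/124 = -96.56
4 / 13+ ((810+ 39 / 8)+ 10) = 85819/104 = 825.18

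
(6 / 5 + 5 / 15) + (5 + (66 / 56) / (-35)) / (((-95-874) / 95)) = 52301/49980 = 1.05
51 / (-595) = -3/35 = -0.09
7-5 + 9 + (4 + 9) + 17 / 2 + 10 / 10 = 33.50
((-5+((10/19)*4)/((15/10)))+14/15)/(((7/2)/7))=-506/95 = -5.33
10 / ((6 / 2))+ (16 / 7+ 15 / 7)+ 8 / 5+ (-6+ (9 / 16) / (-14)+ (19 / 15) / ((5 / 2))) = 21439/5600 = 3.83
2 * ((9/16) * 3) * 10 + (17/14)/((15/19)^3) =3422581/94500 = 36.22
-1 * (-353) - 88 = 265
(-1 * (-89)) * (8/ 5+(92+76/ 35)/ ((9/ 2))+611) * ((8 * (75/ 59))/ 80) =17760929/2478 = 7167.45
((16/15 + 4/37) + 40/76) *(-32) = -574016/10545 = -54.43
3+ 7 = 10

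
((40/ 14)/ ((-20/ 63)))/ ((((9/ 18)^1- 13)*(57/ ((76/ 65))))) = 24/1625 = 0.01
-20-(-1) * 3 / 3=-19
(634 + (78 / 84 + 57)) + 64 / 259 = 51221/74 = 692.18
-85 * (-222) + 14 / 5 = 94364/5 = 18872.80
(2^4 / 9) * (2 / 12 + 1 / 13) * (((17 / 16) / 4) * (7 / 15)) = 2261/42120 = 0.05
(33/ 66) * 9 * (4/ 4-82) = -729/2 = -364.50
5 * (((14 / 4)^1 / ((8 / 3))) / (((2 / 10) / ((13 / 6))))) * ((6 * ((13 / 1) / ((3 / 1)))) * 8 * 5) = 147875/2 = 73937.50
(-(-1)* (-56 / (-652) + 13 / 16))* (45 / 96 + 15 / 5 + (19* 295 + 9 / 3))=420725481/83456 = 5041.29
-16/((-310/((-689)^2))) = 3797768/155 = 24501.73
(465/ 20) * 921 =85653/4 = 21413.25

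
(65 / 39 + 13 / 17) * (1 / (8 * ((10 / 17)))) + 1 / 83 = 2633/4980 = 0.53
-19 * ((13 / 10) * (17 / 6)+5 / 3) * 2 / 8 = -2033/80 = -25.41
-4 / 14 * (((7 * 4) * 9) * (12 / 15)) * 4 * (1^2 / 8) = -28.80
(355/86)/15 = 71/258 = 0.28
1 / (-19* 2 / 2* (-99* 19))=1/35739 = 0.00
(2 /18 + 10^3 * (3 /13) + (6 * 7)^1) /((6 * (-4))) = -31927/2808 = -11.37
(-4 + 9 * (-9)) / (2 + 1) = -85/3 = -28.33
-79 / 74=-1.07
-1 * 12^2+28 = -116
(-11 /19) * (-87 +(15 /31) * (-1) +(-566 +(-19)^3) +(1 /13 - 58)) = 33559614/7657 = 4382.87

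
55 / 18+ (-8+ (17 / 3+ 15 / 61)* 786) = 5097283/1098 = 4642.33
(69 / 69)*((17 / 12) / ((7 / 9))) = 51/28 = 1.82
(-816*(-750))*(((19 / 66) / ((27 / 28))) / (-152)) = -119000/99 = -1202.02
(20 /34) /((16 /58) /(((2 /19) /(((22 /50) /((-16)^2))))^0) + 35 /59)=17110/25279 = 0.68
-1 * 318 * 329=-104622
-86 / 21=-4.10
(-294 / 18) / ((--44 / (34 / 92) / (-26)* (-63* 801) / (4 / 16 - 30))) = 184093/87546096 = 0.00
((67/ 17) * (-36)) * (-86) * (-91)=-1110371.29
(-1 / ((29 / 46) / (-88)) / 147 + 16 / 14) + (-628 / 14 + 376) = 1420582/4263 = 333.24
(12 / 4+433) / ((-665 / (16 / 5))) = -6976/3325 = -2.10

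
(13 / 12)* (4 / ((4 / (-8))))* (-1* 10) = 260/3 = 86.67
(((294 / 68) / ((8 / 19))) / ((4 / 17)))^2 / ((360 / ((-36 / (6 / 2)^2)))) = -866761/40960 = -21.16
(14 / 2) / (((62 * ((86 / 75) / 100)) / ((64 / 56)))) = 11.25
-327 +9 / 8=-2607/8 = -325.88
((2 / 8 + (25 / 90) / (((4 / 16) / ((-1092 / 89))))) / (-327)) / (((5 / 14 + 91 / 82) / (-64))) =-65633456/36757089 = -1.79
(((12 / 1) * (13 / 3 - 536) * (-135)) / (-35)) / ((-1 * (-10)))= -17226/7 = -2460.86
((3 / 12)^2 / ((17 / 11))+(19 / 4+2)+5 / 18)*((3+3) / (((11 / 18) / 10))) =23595/34 = 693.97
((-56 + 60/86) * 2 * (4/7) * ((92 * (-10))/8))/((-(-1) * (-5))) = -1453.66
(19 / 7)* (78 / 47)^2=115596/15463 = 7.48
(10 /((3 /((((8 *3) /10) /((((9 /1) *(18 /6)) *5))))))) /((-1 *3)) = -8/405 = -0.02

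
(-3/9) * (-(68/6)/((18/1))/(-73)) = -17/5913 = 0.00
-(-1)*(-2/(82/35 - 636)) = 35/11089 = 0.00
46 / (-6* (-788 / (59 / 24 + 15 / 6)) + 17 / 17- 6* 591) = -5474/308383 = -0.02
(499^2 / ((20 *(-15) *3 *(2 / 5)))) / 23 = -249001/8280 = -30.07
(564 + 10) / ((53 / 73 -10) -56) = -41902/4765 = -8.79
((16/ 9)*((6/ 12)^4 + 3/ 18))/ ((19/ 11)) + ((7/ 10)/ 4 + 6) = 131551/20520 = 6.41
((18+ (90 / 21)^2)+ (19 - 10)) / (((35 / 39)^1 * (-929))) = -86697/1593235 = -0.05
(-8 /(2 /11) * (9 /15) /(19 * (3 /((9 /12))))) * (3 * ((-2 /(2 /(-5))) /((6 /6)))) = -99/19 = -5.21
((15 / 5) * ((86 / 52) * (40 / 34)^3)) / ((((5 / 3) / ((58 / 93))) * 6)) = 997600/1979939 = 0.50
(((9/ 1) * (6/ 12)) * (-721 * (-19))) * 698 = 43028559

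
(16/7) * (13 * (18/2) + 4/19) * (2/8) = 66.98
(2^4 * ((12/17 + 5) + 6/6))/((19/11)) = 1056/17 = 62.12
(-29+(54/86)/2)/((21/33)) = -27137/602 = -45.08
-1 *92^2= -8464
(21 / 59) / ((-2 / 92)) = -966/59 = -16.37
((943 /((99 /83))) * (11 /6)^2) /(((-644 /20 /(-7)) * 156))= 187165/50544 = 3.70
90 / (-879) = -30/293 = -0.10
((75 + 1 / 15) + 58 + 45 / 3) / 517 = 0.29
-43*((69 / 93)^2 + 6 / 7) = -407167/6727 = -60.53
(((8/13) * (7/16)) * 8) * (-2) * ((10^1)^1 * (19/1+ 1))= -11200/13 = -861.54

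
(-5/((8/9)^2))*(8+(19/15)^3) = -101577/1600 = -63.49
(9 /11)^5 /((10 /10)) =59049/161051 = 0.37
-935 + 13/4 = -3727/4 = -931.75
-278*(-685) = 190430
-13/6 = -2.17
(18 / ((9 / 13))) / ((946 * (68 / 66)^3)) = 42471/1690072 = 0.03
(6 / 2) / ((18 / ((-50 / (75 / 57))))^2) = 13.37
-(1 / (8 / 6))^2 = -9/16 = -0.56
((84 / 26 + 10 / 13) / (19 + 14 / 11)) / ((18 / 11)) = 0.12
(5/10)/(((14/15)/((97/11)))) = 1455/308 = 4.72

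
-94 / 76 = -47/38 = -1.24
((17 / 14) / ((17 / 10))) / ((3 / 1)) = 0.24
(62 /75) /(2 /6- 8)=-0.11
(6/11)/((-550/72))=-216/3025 = -0.07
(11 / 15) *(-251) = -2761/15 = -184.07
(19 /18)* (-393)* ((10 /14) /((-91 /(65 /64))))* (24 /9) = 62225/7056 = 8.82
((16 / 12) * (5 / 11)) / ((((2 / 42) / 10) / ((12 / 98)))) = 1200/77 = 15.58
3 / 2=1.50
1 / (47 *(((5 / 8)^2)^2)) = 4096/29375 = 0.14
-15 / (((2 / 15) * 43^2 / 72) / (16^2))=-2073600/1849 = -1121.47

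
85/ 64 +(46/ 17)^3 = 6647109/314432 = 21.14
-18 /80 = -9/40 = -0.22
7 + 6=13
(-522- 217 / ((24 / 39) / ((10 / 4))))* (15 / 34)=-19815/32 = -619.22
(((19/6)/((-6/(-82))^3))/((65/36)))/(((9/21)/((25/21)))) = 13094990/1053 = 12435.89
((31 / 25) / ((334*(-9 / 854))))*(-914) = 12098618/37575 = 321.99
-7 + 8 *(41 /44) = 5/11 = 0.45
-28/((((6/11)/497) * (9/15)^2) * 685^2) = -76538/506763 = -0.15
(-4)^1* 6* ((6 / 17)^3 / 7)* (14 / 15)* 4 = -13824/24565 = -0.56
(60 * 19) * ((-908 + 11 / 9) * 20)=-62023600/3 = -20674533.33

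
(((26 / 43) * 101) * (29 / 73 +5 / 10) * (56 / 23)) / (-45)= -9632168/3248865 = -2.96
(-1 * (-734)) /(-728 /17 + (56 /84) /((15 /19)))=-280755/16057 = -17.48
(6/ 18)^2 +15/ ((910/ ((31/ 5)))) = 1747/8190 = 0.21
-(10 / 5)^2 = -4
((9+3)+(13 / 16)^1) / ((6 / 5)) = 1025/96 = 10.68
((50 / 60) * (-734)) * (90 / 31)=-55050/31 = -1775.81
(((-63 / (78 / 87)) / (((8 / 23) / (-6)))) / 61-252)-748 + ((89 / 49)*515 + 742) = 216753479/310856 = 697.28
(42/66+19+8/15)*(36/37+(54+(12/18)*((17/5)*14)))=1748.84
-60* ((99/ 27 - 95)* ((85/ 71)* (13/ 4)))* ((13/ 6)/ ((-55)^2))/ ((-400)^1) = -393601/10309200 = -0.04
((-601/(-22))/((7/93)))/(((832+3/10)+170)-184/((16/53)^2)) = -4471440/12525359 = -0.36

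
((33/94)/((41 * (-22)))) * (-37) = 111/7708 = 0.01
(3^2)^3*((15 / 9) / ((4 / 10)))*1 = 3037.50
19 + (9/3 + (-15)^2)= 247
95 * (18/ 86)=855/43 = 19.88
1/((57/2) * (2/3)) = 1/19 = 0.05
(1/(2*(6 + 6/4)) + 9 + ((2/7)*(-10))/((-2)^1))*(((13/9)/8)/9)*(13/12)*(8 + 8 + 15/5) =1769261/408240 = 4.33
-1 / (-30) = 1/30 = 0.03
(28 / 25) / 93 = 28/2325 = 0.01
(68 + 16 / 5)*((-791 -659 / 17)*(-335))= 336456312/17 = 19791547.76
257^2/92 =66049/92 = 717.92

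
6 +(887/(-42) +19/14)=-289/21 = -13.76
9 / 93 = 3/31 = 0.10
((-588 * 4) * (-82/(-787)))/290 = -96432/114115 = -0.85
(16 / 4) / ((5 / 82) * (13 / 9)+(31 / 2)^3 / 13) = 0.01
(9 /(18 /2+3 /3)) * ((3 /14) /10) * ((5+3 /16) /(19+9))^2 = 186003/280985600 = 0.00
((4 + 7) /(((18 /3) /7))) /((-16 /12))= -77/8 = -9.62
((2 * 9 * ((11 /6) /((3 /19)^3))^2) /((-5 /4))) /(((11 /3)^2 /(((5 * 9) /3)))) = -94091762/27 = -3484880.07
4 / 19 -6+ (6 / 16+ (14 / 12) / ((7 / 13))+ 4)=343/456 = 0.75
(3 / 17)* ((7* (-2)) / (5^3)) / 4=-21/4250 = 0.00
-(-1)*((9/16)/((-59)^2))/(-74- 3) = -9/4288592 = 0.00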